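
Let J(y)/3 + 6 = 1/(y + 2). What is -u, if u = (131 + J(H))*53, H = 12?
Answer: -84005/14 ≈ -6000.4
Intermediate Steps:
J(y) = -18 + 3/(2 + y) (J(y) = -18 + 3/(y + 2) = -18 + 3/(2 + y))
u = 84005/14 (u = (131 + 3*(-11 - 6*12)/(2 + 12))*53 = (131 + 3*(-11 - 72)/14)*53 = (131 + 3*(1/14)*(-83))*53 = (131 - 249/14)*53 = (1585/14)*53 = 84005/14 ≈ 6000.4)
-u = -1*84005/14 = -84005/14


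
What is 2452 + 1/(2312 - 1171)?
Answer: 2797733/1141 ≈ 2452.0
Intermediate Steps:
2452 + 1/(2312 - 1171) = 2452 + 1/1141 = 2797733/1141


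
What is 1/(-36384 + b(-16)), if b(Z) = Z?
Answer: -1/36400 ≈ -2.7473e-5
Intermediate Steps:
1/(-36384 + b(-16)) = 1/(-36384 - 16) = 1/(-36400) = -1/36400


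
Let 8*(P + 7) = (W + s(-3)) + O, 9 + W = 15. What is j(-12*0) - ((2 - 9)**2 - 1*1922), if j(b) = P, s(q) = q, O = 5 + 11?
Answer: 14947/8 ≈ 1868.4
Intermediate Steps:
O = 16
W = 6 (W = -9 + 15 = 6)
P = -37/8 (P = -7 + ((6 - 3) + 16)/8 = -7 + (3 + 16)/8 = -7 + (1/8)*19 = -7 + 19/8 = -37/8 ≈ -4.6250)
j(b) = -37/8
j(-12*0) - ((2 - 9)**2 - 1*1922) = -37/8 - ((2 - 9)**2 - 1*1922) = -37/8 - ((-7)**2 - 1922) = -37/8 - (49 - 1922) = -37/8 - 1*(-1873) = -37/8 + 1873 = 14947/8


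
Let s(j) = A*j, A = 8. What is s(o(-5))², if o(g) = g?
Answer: 1600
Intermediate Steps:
s(j) = 8*j
s(o(-5))² = (8*(-5))² = (-40)² = 1600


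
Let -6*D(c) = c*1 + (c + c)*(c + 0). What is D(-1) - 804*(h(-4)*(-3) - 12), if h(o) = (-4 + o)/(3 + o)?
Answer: 173663/6 ≈ 28944.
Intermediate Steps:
h(o) = (-4 + o)/(3 + o)
D(c) = -c²/3 - c/6 (D(c) = -(c*1 + (c + c)*(c + 0))/6 = -(c + (2*c)*c)/6 = -(c + 2*c²)/6 = -c²/3 - c/6)
D(-1) - 804*(h(-4)*(-3) - 12) = -⅙*(-1)*(1 + 2*(-1)) - 804*(((-4 - 4)/(3 - 4))*(-3) - 12) = -⅙*(-1)*(1 - 2) - 804*((-8/(-1))*(-3) - 12) = -⅙*(-1)*(-1) - 804*(-1*(-8)*(-3) - 12) = -⅙ - 804*(8*(-3) - 12) = -⅙ - 804*(-24 - 12) = -⅙ - 804*(-36) = -⅙ + 28944 = 173663/6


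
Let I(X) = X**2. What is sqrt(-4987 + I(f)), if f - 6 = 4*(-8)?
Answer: 3*I*sqrt(479) ≈ 65.658*I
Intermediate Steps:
f = -26 (f = 6 + 4*(-8) = 6 - 32 = -26)
sqrt(-4987 + I(f)) = sqrt(-4987 + (-26)**2) = sqrt(-4987 + 676) = sqrt(-4311) = 3*I*sqrt(479)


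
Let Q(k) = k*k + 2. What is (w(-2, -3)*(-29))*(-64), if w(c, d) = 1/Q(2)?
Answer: 928/3 ≈ 309.33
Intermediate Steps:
Q(k) = 2 + k² (Q(k) = k² + 2 = 2 + k²)
w(c, d) = ⅙ (w(c, d) = 1/(2 + 2²) = 1/(2 + 4) = 1/6 = ⅙)
(w(-2, -3)*(-29))*(-64) = ((⅙)*(-29))*(-64) = -29/6*(-64) = 928/3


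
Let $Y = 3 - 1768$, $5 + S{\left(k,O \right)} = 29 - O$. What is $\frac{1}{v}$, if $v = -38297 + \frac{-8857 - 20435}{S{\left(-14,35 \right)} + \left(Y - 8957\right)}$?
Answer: $- \frac{10733}{411012409} \approx -2.6114 \cdot 10^{-5}$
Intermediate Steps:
$S{\left(k,O \right)} = 24 - O$ ($S{\left(k,O \right)} = -5 - \left(-29 + O\right) = 24 - O$)
$Y = -1765$ ($Y = 3 - 1768 = -1765$)
$v = - \frac{411012409}{10733}$ ($v = -38297 + \frac{-8857 - 20435}{\left(24 - 35\right) - 10722} = -38297 - \frac{29292}{\left(24 - 35\right) - 10722} = -38297 - \frac{29292}{-11 - 10722} = -38297 - \frac{29292}{-10733} = -38297 - - \frac{29292}{10733} = -38297 + \frac{29292}{10733} = - \frac{411012409}{10733} \approx -38294.0$)
$\frac{1}{v} = \frac{1}{- \frac{411012409}{10733}} = - \frac{10733}{411012409}$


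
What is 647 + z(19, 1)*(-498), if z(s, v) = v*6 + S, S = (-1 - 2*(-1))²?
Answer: -2839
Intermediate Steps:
S = 1 (S = (-1 + 2)² = 1² = 1)
z(s, v) = 1 + 6*v (z(s, v) = v*6 + 1 = 6*v + 1 = 1 + 6*v)
647 + z(19, 1)*(-498) = 647 + (1 + 6*1)*(-498) = 647 + (1 + 6)*(-498) = 647 + 7*(-498) = 647 - 3486 = -2839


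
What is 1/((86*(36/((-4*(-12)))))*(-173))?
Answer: -2/22317 ≈ -8.9618e-5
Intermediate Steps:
1/((86*(36/((-4*(-12)))))*(-173)) = 1/((86*(36/48))*(-173)) = 1/((86*(36*(1/48)))*(-173)) = 1/((86*(3/4))*(-173)) = 1/((129/2)*(-173)) = 1/(-22317/2) = -2/22317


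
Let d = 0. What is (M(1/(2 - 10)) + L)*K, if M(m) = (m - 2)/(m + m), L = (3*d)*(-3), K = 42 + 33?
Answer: 1275/2 ≈ 637.50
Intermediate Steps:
K = 75
L = 0 (L = (3*0)*(-3) = 0*(-3) = 0)
M(m) = (-2 + m)/(2*m) (M(m) = (-2 + m)/((2*m)) = (-2 + m)*(1/(2*m)) = (-2 + m)/(2*m))
(M(1/(2 - 10)) + L)*K = ((-2 + 1/(2 - 10))/(2*(1/(2 - 10))) + 0)*75 = ((-2 + 1/(-8))/(2*(1/(-8))) + 0)*75 = ((-2 - 1/8)/(2*(-1/8)) + 0)*75 = ((1/2)*(-8)*(-17/8) + 0)*75 = (17/2 + 0)*75 = (17/2)*75 = 1275/2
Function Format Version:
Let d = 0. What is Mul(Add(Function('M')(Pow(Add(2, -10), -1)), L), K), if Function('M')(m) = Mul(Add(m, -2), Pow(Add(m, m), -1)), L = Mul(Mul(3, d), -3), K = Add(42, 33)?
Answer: Rational(1275, 2) ≈ 637.50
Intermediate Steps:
K = 75
L = 0 (L = Mul(Mul(3, 0), -3) = Mul(0, -3) = 0)
Function('M')(m) = Mul(Rational(1, 2), Pow(m, -1), Add(-2, m)) (Function('M')(m) = Mul(Add(-2, m), Pow(Mul(2, m), -1)) = Mul(Add(-2, m), Mul(Rational(1, 2), Pow(m, -1))) = Mul(Rational(1, 2), Pow(m, -1), Add(-2, m)))
Mul(Add(Function('M')(Pow(Add(2, -10), -1)), L), K) = Mul(Add(Mul(Rational(1, 2), Pow(Pow(Add(2, -10), -1), -1), Add(-2, Pow(Add(2, -10), -1))), 0), 75) = Mul(Add(Mul(Rational(1, 2), Pow(Pow(-8, -1), -1), Add(-2, Pow(-8, -1))), 0), 75) = Mul(Add(Mul(Rational(1, 2), Pow(Rational(-1, 8), -1), Add(-2, Rational(-1, 8))), 0), 75) = Mul(Add(Mul(Rational(1, 2), -8, Rational(-17, 8)), 0), 75) = Mul(Add(Rational(17, 2), 0), 75) = Mul(Rational(17, 2), 75) = Rational(1275, 2)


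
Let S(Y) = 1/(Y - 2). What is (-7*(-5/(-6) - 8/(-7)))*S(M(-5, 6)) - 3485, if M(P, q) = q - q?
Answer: -41737/12 ≈ -3478.1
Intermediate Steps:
M(P, q) = 0
S(Y) = 1/(-2 + Y)
(-7*(-5/(-6) - 8/(-7)))*S(M(-5, 6)) - 3485 = (-7*(-5/(-6) - 8/(-7)))/(-2 + 0) - 3485 = -7*(-5*(-⅙) - 8*(-⅐))/(-2) - 3485 = -7*(⅚ + 8/7)*(-½) - 3485 = -7*83/42*(-½) - 3485 = -83/6*(-½) - 3485 = 83/12 - 3485 = -41737/12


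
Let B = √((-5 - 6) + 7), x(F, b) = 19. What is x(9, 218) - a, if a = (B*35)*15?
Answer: 19 - 1050*I ≈ 19.0 - 1050.0*I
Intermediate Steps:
B = 2*I (B = √(-11 + 7) = √(-4) = 2*I ≈ 2.0*I)
a = 1050*I (a = ((2*I)*35)*15 = (70*I)*15 = 1050*I ≈ 1050.0*I)
x(9, 218) - a = 19 - 1050*I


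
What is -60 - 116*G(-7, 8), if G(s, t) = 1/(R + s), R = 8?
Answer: -176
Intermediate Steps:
G(s, t) = 1/(8 + s)
-60 - 116*G(-7, 8) = -60 - 116/(8 - 7) = -60 - 116/1 = -60 - 116*1 = -60 - 116 = -176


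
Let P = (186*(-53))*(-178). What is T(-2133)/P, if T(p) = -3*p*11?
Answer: 23463/584908 ≈ 0.040114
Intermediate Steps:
T(p) = -33*p
P = 1754724 (P = -9858*(-178) = 1754724)
T(-2133)/P = -33*(-2133)/1754724 = 70389*(1/1754724) = 23463/584908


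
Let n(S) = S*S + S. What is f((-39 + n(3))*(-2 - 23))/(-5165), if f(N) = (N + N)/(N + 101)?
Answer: -135/400804 ≈ -0.00033682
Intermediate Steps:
n(S) = S + S² (n(S) = S² + S = S + S²)
f(N) = 2*N/(101 + N) (f(N) = (2*N)/(101 + N) = 2*N/(101 + N))
f((-39 + n(3))*(-2 - 23))/(-5165) = (2*((-39 + 3*(1 + 3))*(-2 - 23))/(101 + (-39 + 3*(1 + 3))*(-2 - 23)))/(-5165) = (2*((-39 + 3*4)*(-25))/(101 + (-39 + 3*4)*(-25)))*(-1/5165) = (2*((-39 + 12)*(-25))/(101 + (-39 + 12)*(-25)))*(-1/5165) = (2*(-27*(-25))/(101 - 27*(-25)))*(-1/5165) = (2*675/(101 + 675))*(-1/5165) = (2*675/776)*(-1/5165) = (2*675*(1/776))*(-1/5165) = (675/388)*(-1/5165) = -135/400804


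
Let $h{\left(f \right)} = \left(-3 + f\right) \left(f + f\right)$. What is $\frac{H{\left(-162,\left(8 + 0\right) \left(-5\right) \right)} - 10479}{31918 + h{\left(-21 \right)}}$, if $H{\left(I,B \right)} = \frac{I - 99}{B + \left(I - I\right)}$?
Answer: $- \frac{418899}{1317040} \approx -0.31806$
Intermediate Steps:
$h{\left(f \right)} = 2 f \left(-3 + f\right)$ ($h{\left(f \right)} = \left(-3 + f\right) 2 f = 2 f \left(-3 + f\right)$)
$H{\left(I,B \right)} = \frac{-99 + I}{B}$ ($H{\left(I,B \right)} = \frac{-99 + I}{B + 0} = \frac{-99 + I}{B}$)
$\frac{H{\left(-162,\left(8 + 0\right) \left(-5\right) \right)} - 10479}{31918 + h{\left(-21 \right)}} = \frac{\frac{-99 - 162}{\left(8 + 0\right) \left(-5\right)} - 10479}{31918 + 2 \left(-21\right) \left(-3 - 21\right)} = \frac{\frac{1}{8 \left(-5\right)} \left(-261\right) - 10479}{31918 + 2 \left(-21\right) \left(-24\right)} = \frac{\frac{1}{-40} \left(-261\right) - 10479}{31918 + 1008} = \frac{\left(- \frac{1}{40}\right) \left(-261\right) - 10479}{32926} = \left(\frac{261}{40} - 10479\right) \frac{1}{32926} = \left(- \frac{418899}{40}\right) \frac{1}{32926} = - \frac{418899}{1317040}$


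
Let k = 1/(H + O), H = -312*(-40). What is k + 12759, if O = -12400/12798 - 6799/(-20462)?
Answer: 1603710264874989/125692472357 ≈ 12759.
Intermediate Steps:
H = 12480
O = -6412123/10072026 (O = -12400*1/12798 - 6799*(-1/20462) = -6200/6399 + 523/1574 = -6412123/10072026 ≈ -0.63663)
k = 10072026/125692472357 (k = 1/(12480 - 6412123/10072026) = 1/(125692472357/10072026) = 10072026/125692472357 ≈ 8.0132e-5)
k + 12759 = 10072026/125692472357 + 12759 = 1603710264874989/125692472357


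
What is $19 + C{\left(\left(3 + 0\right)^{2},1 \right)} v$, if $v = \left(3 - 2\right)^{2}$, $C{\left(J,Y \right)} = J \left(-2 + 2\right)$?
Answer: $19$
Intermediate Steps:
$C{\left(J,Y \right)} = 0$ ($C{\left(J,Y \right)} = J 0 = 0$)
$v = 1$ ($v = 1^{2} = 1$)
$19 + C{\left(\left(3 + 0\right)^{2},1 \right)} v = 19 + 0 \cdot 1 = 19 + 0 = 19$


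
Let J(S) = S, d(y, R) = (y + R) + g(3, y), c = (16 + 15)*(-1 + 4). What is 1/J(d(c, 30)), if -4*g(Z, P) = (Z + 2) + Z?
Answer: 1/121 ≈ 0.0082645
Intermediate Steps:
g(Z, P) = -1/2 - Z/2 (g(Z, P) = -((Z + 2) + Z)/4 = -((2 + Z) + Z)/4 = -(2 + 2*Z)/4 = -1/2 - Z/2)
c = 93 (c = 31*3 = 93)
d(y, R) = -2 + R + y (d(y, R) = (y + R) + (-1/2 - 1/2*3) = (R + y) + (-1/2 - 3/2) = (R + y) - 2 = -2 + R + y)
1/J(d(c, 30)) = 1/(-2 + 30 + 93) = 1/121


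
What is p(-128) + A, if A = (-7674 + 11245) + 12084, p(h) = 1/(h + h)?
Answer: 4007679/256 ≈ 15655.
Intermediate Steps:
p(h) = 1/(2*h)
A = 15655 (A = 3571 + 12084 = 15655)
p(-128) + A = (1/2)/(-128) + 15655 = (1/2)*(-1/128) + 15655 = -1/256 + 15655 = 4007679/256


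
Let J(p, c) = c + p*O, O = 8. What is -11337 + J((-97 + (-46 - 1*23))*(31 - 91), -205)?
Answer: 68138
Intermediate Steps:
J(p, c) = c + 8*p (J(p, c) = c + p*8 = c + 8*p)
-11337 + J((-97 + (-46 - 1*23))*(31 - 91), -205) = -11337 + (-205 + 8*((-97 + (-46 - 1*23))*(31 - 91))) = -11337 + (-205 + 8*((-97 + (-46 - 23))*(-60))) = -11337 + (-205 + 8*((-97 - 69)*(-60))) = -11337 + (-205 + 8*(-166*(-60))) = -11337 + (-205 + 8*9960) = -11337 + (-205 + 79680) = -11337 + 79475 = 68138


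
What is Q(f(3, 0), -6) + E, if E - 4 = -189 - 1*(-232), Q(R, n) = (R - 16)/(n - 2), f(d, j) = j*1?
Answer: 49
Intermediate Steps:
f(d, j) = j
Q(R, n) = (-16 + R)/(-2 + n)
E = 47 (E = 4 + (-189 - 1*(-232)) = 4 + (-189 + 232) = 4 + 43 = 47)
Q(f(3, 0), -6) + E = (-16 + 0)/(-2 - 6) + 47 = -16/(-8) + 47 = -⅛*(-16) + 47 = 2 + 47 = 49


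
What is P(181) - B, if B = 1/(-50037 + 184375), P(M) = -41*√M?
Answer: -1/134338 - 41*√181 ≈ -551.60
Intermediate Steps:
B = 1/134338 ≈ 7.4439e-6
P(181) - B = -41*√181 - 1*1/134338 = -41*√181 - 1/134338 = -1/134338 - 41*√181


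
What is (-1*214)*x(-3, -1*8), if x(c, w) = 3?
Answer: -642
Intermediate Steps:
(-1*214)*x(-3, -1*8) = -1*214*3 = -214*3 = -642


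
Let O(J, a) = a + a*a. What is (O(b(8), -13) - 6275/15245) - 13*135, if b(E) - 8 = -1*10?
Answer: -4876606/3049 ≈ -1599.4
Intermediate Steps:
b(E) = -2 (b(E) = 8 - 1*10 = 8 - 10 = -2)
O(J, a) = a + a²
(O(b(8), -13) - 6275/15245) - 13*135 = (-13*(1 - 13) - 6275/15245) - 13*135 = (-13*(-12) - 6275*1/15245) - 1755 = (156 - 1255/3049) - 1755 = 474389/3049 - 1755 = -4876606/3049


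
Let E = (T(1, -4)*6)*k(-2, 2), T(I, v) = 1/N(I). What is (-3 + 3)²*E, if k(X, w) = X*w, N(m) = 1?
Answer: 0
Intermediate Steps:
T(I, v) = 1 (T(I, v) = 1/1 = 1)
E = -24 (E = (1*6)*(-2*2) = 6*(-4) = -24)
(-3 + 3)²*E = (-3 + 3)²*(-24) = 0²*(-24) = 0*(-24) = 0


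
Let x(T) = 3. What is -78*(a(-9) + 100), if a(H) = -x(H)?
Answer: -7566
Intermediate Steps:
a(H) = -3 (a(H) = -1*3 = -3)
-78*(a(-9) + 100) = -78*(-3 + 100) = -78*97 = -7566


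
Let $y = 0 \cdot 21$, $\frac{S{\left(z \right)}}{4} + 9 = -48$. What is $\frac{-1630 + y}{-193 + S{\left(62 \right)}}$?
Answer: $\frac{1630}{421} \approx 3.8717$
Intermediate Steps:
$S{\left(z \right)} = -228$ ($S{\left(z \right)} = -36 + 4 \left(-48\right) = -36 - 192 = -228$)
$y = 0$
$\frac{-1630 + y}{-193 + S{\left(62 \right)}} = \frac{-1630 + 0}{-193 - 228} = - \frac{1630}{-421} = \left(-1630\right) \left(- \frac{1}{421}\right) = \frac{1630}{421}$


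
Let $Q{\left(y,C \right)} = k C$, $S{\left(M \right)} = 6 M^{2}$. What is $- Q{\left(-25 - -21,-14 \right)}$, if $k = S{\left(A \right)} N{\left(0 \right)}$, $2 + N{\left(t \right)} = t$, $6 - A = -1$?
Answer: $-8232$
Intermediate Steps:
$A = 7$ ($A = 6 - -1 = 6 + 1 = 7$)
$N{\left(t \right)} = -2 + t$
$k = -588$ ($k = 6 \cdot 7^{2} \left(-2 + 0\right) = 6 \cdot 49 \left(-2\right) = 294 \left(-2\right) = -588$)
$Q{\left(y,C \right)} = - 588 C$
$- Q{\left(-25 - -21,-14 \right)} = - \left(-588\right) \left(-14\right) = \left(-1\right) 8232 = -8232$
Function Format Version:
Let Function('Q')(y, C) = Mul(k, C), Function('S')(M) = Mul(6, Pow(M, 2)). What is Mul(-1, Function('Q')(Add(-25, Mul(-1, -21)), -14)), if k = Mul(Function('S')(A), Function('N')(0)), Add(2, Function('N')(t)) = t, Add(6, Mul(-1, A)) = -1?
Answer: -8232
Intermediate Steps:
A = 7 (A = Add(6, Mul(-1, -1)) = Add(6, 1) = 7)
Function('N')(t) = Add(-2, t)
k = -588 (k = Mul(Mul(6, Pow(7, 2)), Add(-2, 0)) = Mul(Mul(6, 49), -2) = Mul(294, -2) = -588)
Function('Q')(y, C) = Mul(-588, C)
Mul(-1, Function('Q')(Add(-25, Mul(-1, -21)), -14)) = Mul(-1, Mul(-588, -14)) = Mul(-1, 8232) = -8232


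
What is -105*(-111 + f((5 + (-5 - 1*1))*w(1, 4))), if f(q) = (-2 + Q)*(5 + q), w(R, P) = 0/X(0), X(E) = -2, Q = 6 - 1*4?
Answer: 11655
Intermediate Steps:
Q = 2 (Q = 6 - 4 = 2)
w(R, P) = 0 (w(R, P) = 0/(-2) = 0*(-1/2) = 0)
f(q) = 0 (f(q) = (-2 + 2)*(5 + q) = 0*(5 + q) = 0)
-105*(-111 + f((5 + (-5 - 1*1))*w(1, 4))) = -105*(-111 + 0) = -105*(-111) = 11655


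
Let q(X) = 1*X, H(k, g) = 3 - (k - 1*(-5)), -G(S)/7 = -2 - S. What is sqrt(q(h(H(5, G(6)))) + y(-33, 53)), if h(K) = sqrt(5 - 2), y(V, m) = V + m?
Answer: sqrt(20 + sqrt(3)) ≈ 4.6618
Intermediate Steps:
G(S) = 14 + 7*S (G(S) = -7*(-2 - S) = 14 + 7*S)
H(k, g) = -2 - k (H(k, g) = 3 - (k + 5) = 3 - (5 + k) = 3 + (-5 - k) = -2 - k)
h(K) = sqrt(3)
q(X) = X
sqrt(q(h(H(5, G(6)))) + y(-33, 53)) = sqrt(sqrt(3) + (-33 + 53)) = sqrt(sqrt(3) + 20) = sqrt(20 + sqrt(3))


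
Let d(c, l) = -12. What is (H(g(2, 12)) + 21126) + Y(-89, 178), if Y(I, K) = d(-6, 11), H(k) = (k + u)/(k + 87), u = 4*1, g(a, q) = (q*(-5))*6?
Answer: 5764478/273 ≈ 21115.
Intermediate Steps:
g(a, q) = -30*q (g(a, q) = -5*q*6 = -30*q)
u = 4
H(k) = (4 + k)/(87 + k) (H(k) = (k + 4)/(k + 87) = (4 + k)/(87 + k))
Y(I, K) = -12
(H(g(2, 12)) + 21126) + Y(-89, 178) = ((4 - 30*12)/(87 - 30*12) + 21126) - 12 = ((4 - 360)/(87 - 360) + 21126) - 12 = (-356/(-273) + 21126) - 12 = (-1/273*(-356) + 21126) - 12 = (356/273 + 21126) - 12 = 5767754/273 - 12 = 5764478/273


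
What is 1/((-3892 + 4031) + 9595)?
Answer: 1/9734 ≈ 0.00010273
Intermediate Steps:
1/((-3892 + 4031) + 9595) = 1/(139 + 9595) = 1/9734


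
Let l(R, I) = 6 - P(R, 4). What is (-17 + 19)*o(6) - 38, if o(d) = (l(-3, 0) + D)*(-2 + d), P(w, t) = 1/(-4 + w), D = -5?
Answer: -202/7 ≈ -28.857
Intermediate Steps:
l(R, I) = 6 - 1/(-4 + R)
o(d) = -16/7 + 8*d/7 (o(d) = ((-25 + 6*(-3))/(-4 - 3) - 5)*(-2 + d) = ((-25 - 18)/(-7) - 5)*(-2 + d) = (-1/7*(-43) - 5)*(-2 + d) = (43/7 - 5)*(-2 + d) = 8*(-2 + d)/7 = -16/7 + 8*d/7)
(-17 + 19)*o(6) - 38 = (-17 + 19)*(-16/7 + (8/7)*6) - 38 = 2*(-16/7 + 48/7) - 38 = 2*(32/7) - 38 = 64/7 - 38 = -202/7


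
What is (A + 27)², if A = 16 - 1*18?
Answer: 625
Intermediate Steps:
A = -2 (A = 16 - 18 = -2)
(A + 27)² = (-2 + 27)² = 25² = 625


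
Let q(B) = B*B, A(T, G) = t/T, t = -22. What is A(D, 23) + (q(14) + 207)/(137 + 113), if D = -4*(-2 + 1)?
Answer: -486/125 ≈ -3.8880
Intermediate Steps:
D = 4 (D = -4*(-1) = 4)
A(T, G) = -22/T
q(B) = B²
A(D, 23) + (q(14) + 207)/(137 + 113) = -22/4 + (14² + 207)/(137 + 113) = -22*¼ + (196 + 207)/250 = -11/2 + 403*(1/250) = -11/2 + 403/250 = -486/125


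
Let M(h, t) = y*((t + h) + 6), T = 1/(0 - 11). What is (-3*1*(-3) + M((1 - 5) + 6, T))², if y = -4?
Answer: 62001/121 ≈ 512.41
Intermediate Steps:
T = -1/11 (T = 1/(-11) = -1/11 ≈ -0.090909)
M(h, t) = -24 - 4*h - 4*t (M(h, t) = -4*((t + h) + 6) = -4*((h + t) + 6) = -4*(6 + h + t) = -24 - 4*h - 4*t)
(-3*1*(-3) + M((1 - 5) + 6, T))² = (-3*1*(-3) + (-24 - 4*((1 - 5) + 6) - 4*(-1/11)))² = (-3*(-3) + (-24 - 4*(-4 + 6) + 4/11))² = (9 + (-24 - 4*2 + 4/11))² = (9 + (-24 - 8 + 4/11))² = (9 - 348/11)² = (-249/11)² = 62001/121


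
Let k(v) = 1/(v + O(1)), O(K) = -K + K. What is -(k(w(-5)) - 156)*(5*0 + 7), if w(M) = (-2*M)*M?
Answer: 54607/50 ≈ 1092.1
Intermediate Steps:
O(K) = 0
w(M) = -2*M²
k(v) = 1/v (k(v) = 1/(v + 0) = 1/v)
-(k(w(-5)) - 156)*(5*0 + 7) = -(1/(-2*(-5)²) - 156)*(5*0 + 7) = -(1/(-2*25) - 156)*(0 + 7) = -(1/(-50) - 156)*7 = -(-1/50 - 156)*7 = -(-7801)*7/50 = -1*(-54607/50) = 54607/50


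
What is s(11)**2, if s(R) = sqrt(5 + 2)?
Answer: 7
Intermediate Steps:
s(R) = sqrt(7)
s(11)**2 = (sqrt(7))**2 = 7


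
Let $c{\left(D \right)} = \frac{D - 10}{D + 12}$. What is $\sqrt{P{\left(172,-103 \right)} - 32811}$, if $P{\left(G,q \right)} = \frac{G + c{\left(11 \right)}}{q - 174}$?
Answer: $\frac{3 i \sqrt{147979102322}}{6371} \approx 181.14 i$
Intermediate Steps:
$c{\left(D \right)} = \frac{-10 + D}{12 + D}$
$P{\left(G,q \right)} = \frac{\frac{1}{23} + G}{-174 + q}$ ($P{\left(G,q \right)} = \frac{G + \frac{-10 + 11}{12 + 11}}{q - 174} = \frac{G + \frac{1}{23} \cdot 1}{-174 + q} = \frac{G + \frac{1}{23}}{-174 + q} = \frac{\frac{1}{23} + G}{-174 + q}$)
$\sqrt{P{\left(172,-103 \right)} - 32811} = \sqrt{\frac{\frac{1}{23} + 172}{-174 - 103} - 32811} = \sqrt{\frac{1}{-277} \cdot \frac{3957}{23} - 32811} = \sqrt{\left(- \frac{1}{277}\right) \frac{3957}{23} - 32811} = \sqrt{- \frac{3957}{6371} - 32811} = \sqrt{- \frac{209042838}{6371}} = \frac{3 i \sqrt{147979102322}}{6371}$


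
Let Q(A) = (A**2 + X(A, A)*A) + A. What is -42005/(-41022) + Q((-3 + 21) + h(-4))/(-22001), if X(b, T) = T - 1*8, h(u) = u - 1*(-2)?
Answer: 907743205/902525022 ≈ 1.0058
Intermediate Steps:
h(u) = 2 + u (h(u) = u + 2 = 2 + u)
X(b, T) = -8 + T (X(b, T) = T - 8 = -8 + T)
Q(A) = A + A**2 + A*(-8 + A) (Q(A) = (A**2 + (-8 + A)*A) + A = (A**2 + A*(-8 + A)) + A = A + A**2 + A*(-8 + A))
-42005/(-41022) + Q((-3 + 21) + h(-4))/(-22001) = -42005/(-41022) + (((-3 + 21) + (2 - 4))*(-7 + 2*((-3 + 21) + (2 - 4))))/(-22001) = -42005*(-1/41022) + ((18 - 2)*(-7 + 2*(18 - 2)))*(-1/22001) = 42005/41022 + (16*(-7 + 2*16))*(-1/22001) = 42005/41022 + (16*(-7 + 32))*(-1/22001) = 42005/41022 + (16*25)*(-1/22001) = 42005/41022 + 400*(-1/22001) = 42005/41022 - 400/22001 = 907743205/902525022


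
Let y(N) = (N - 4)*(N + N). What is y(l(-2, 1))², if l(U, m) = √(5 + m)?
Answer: 528 - 192*√6 ≈ 57.698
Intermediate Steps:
y(N) = 2*N*(-4 + N) (y(N) = (-4 + N)*(2*N) = 2*N*(-4 + N))
y(l(-2, 1))² = (2*√(5 + 1)*(-4 + √(5 + 1)))² = (2*√6*(-4 + √6))² = 24*(-4 + √6)²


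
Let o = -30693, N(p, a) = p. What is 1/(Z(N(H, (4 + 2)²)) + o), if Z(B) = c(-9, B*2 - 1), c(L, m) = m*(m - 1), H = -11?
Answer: -1/30141 ≈ -3.3177e-5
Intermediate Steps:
c(L, m) = m*(-1 + m)
Z(B) = (-1 + 2*B)*(-2 + 2*B) (Z(B) = (B*2 - 1)*(-1 + (B*2 - 1)) = (2*B - 1)*(-1 + (2*B - 1)) = (-1 + 2*B)*(-1 + (-1 + 2*B)) = (-1 + 2*B)*(-2 + 2*B))
1/(Z(N(H, (4 + 2)²)) + o) = 1/(2*(-1 - 11)*(-1 + 2*(-11)) - 30693) = 1/(2*(-12)*(-1 - 22) - 30693) = 1/(2*(-12)*(-23) - 30693) = 1/(552 - 30693) = 1/(-30141) = -1/30141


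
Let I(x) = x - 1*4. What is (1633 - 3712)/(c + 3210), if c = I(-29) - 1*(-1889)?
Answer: -2079/5066 ≈ -0.41038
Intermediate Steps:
I(x) = -4 + x (I(x) = x - 4 = -4 + x)
c = 1856 (c = (-4 - 29) - 1*(-1889) = -33 + 1889 = 1856)
(1633 - 3712)/(c + 3210) = (1633 - 3712)/(1856 + 3210) = -2079/5066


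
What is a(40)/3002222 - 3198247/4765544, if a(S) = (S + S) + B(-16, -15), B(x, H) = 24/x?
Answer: -4800736704815/7153610519384 ≈ -0.67109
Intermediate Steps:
a(S) = -3/2 + 2*S (a(S) = (S + S) + 24/(-16) = 2*S + 24*(-1/16) = 2*S - 3/2 = -3/2 + 2*S)
a(40)/3002222 - 3198247/4765544 = (-3/2 + 2*40)/3002222 - 3198247/4765544 = (-3/2 + 80)*(1/3002222) - 3198247*1/4765544 = (157/2)*(1/3002222) - 3198247/4765544 = 157/6004444 - 3198247/4765544 = -4800736704815/7153610519384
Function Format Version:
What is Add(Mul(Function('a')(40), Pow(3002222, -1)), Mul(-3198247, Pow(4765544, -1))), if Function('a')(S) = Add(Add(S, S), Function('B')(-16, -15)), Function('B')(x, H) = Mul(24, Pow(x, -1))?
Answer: Rational(-4800736704815, 7153610519384) ≈ -0.67109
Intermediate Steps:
Function('a')(S) = Add(Rational(-3, 2), Mul(2, S)) (Function('a')(S) = Add(Add(S, S), Mul(24, Pow(-16, -1))) = Add(Mul(2, S), Mul(24, Rational(-1, 16))) = Add(Mul(2, S), Rational(-3, 2)) = Add(Rational(-3, 2), Mul(2, S)))
Add(Mul(Function('a')(40), Pow(3002222, -1)), Mul(-3198247, Pow(4765544, -1))) = Add(Mul(Add(Rational(-3, 2), Mul(2, 40)), Pow(3002222, -1)), Mul(-3198247, Pow(4765544, -1))) = Add(Mul(Add(Rational(-3, 2), 80), Rational(1, 3002222)), Mul(-3198247, Rational(1, 4765544))) = Add(Mul(Rational(157, 2), Rational(1, 3002222)), Rational(-3198247, 4765544)) = Add(Rational(157, 6004444), Rational(-3198247, 4765544)) = Rational(-4800736704815, 7153610519384)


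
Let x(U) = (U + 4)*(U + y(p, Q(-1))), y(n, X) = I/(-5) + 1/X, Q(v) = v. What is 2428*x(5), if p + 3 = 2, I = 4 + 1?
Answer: 65556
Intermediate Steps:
I = 5
p = -1 (p = -3 + 2 = -1)
y(n, X) = -1 + 1/X (y(n, X) = 5/(-5) + 1/X = 5*(-1/5) + 1/X = -1 + 1/X)
x(U) = (-2 + U)*(4 + U) (x(U) = (U + 4)*(U + (1 - 1*(-1))/(-1)) = (4 + U)*(U - (1 + 1)) = (4 + U)*(U - 1*2) = (4 + U)*(U - 2) = (4 + U)*(-2 + U) = (-2 + U)*(4 + U))
2428*x(5) = 2428*(-8 + 5**2 + 2*5) = 2428*(-8 + 25 + 10) = 2428*27 = 65556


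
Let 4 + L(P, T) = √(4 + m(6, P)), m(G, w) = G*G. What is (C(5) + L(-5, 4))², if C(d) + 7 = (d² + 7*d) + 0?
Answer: 2441 + 196*√10 ≈ 3060.8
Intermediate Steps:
m(G, w) = G²
C(d) = -7 + d² + 7*d (C(d) = -7 + ((d² + 7*d) + 0) = -7 + (d² + 7*d) = -7 + d² + 7*d)
L(P, T) = -4 + 2*√10 (L(P, T) = -4 + √(4 + 6²) = -4 + √(4 + 36) = -4 + √40 = -4 + 2*√10)
(C(5) + L(-5, 4))² = ((-7 + 5² + 7*5) + (-4 + 2*√10))² = ((-7 + 25 + 35) + (-4 + 2*√10))² = (53 + (-4 + 2*√10))² = (49 + 2*√10)²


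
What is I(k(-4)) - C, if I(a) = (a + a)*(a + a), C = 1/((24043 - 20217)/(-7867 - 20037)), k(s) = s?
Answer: 136384/1913 ≈ 71.293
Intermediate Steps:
C = -13952/1913 (C = 1/(3826/(-27904)) = 1/(3826*(-1/27904)) = 1/(-1913/13952) = -13952/1913 ≈ -7.2933)
I(a) = 4*a² (I(a) = (2*a)*(2*a) = 4*a²)
I(k(-4)) - C = 4*(-4)² - 1*(-13952/1913) = 4*16 + 13952/1913 = 64 + 13952/1913 = 136384/1913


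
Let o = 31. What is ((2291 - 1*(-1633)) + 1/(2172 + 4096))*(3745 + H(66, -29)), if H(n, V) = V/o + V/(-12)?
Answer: 34278712351403/2331696 ≈ 1.4701e+7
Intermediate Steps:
H(n, V) = -19*V/372 (H(n, V) = V/31 + V/(-12) = V*(1/31) + V*(-1/12) = V/31 - V/12 = -19*V/372)
((2291 - 1*(-1633)) + 1/(2172 + 4096))*(3745 + H(66, -29)) = ((2291 - 1*(-1633)) + 1/(2172 + 4096))*(3745 - 19/372*(-29)) = ((2291 + 1633) + 1/6268)*(3745 + 551/372) = (3924 + 1/6268)*(1393691/372) = (24595633/6268)*(1393691/372) = 34278712351403/2331696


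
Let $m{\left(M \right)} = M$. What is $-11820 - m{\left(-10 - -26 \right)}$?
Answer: $-11836$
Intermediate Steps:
$-11820 - m{\left(-10 - -26 \right)} = -11820 - \left(-10 - -26\right) = -11820 - \left(-10 + 26\right) = -11820 - 16 = -11836$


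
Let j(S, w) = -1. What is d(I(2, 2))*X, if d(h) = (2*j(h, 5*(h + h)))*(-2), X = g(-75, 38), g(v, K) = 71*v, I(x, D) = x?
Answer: -21300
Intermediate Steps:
X = -5325 (X = 71*(-75) = -5325)
d(h) = 4 (d(h) = (2*(-1))*(-2) = -2*(-2) = 4)
d(I(2, 2))*X = 4*(-5325) = -21300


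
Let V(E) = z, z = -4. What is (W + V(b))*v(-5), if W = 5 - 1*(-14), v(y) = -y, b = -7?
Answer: 75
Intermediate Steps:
V(E) = -4
W = 19 (W = 5 + 14 = 19)
(W + V(b))*v(-5) = (19 - 4)*(-1*(-5)) = 15*5 = 75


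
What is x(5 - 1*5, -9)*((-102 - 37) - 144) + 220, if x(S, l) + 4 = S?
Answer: 1352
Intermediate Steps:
x(S, l) = -4 + S
x(5 - 1*5, -9)*((-102 - 37) - 144) + 220 = (-4 + (5 - 1*5))*((-102 - 37) - 144) + 220 = (-4 + (5 - 5))*(-139 - 144) + 220 = (-4 + 0)*(-283) + 220 = -4*(-283) + 220 = 1132 + 220 = 1352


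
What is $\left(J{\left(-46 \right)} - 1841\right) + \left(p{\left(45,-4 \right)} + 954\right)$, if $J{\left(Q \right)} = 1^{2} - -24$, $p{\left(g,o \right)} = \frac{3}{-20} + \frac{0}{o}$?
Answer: $- \frac{17243}{20} \approx -862.15$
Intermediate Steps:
$p{\left(g,o \right)} = - \frac{3}{20}$ ($p{\left(g,o \right)} = 3 \left(- \frac{1}{20}\right) + 0 = - \frac{3}{20} + 0 = - \frac{3}{20}$)
$J{\left(Q \right)} = 25$ ($J{\left(Q \right)} = 1 + 24 = 25$)
$\left(J{\left(-46 \right)} - 1841\right) + \left(p{\left(45,-4 \right)} + 954\right) = \left(25 - 1841\right) + \left(- \frac{3}{20} + 954\right) = -1816 + \frac{19077}{20} = - \frac{17243}{20}$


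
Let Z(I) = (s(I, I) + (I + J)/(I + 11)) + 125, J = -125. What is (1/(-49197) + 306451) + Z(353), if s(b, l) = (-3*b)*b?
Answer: -301075013539/4476927 ≈ -67250.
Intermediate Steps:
s(b, l) = -3*b²
Z(I) = 125 - 3*I² + (-125 + I)/(11 + I) (Z(I) = (-3*I² + (I - 125)/(I + 11)) + 125 = (-3*I² + (-125 + I)/(11 + I)) + 125 = 125 - 3*I² + (-125 + I)/(11 + I))
(1/(-49197) + 306451) + Z(353) = (1/(-49197) + 306451) + (1250 - 33*353² - 3*353³ + 126*353)/(11 + 353) = (-1/49197 + 306451) + (1250 - 33*124609 - 3*43986977 + 44478)/364 = 15076469846/49197 + (1250 - 4112097 - 131960931 + 44478)/364 = 15076469846/49197 + (1/364)*(-136027300) = 15076469846/49197 - 34006825/91 = -301075013539/4476927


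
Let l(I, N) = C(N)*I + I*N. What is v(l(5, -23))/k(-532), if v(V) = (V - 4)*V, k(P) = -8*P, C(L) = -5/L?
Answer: 222045/70357 ≈ 3.1560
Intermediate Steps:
l(I, N) = I*N - 5*I/N (l(I, N) = (-5/N)*I + I*N = -5*I/N + I*N = I*N - 5*I/N)
v(V) = V*(-4 + V) (v(V) = (-4 + V)*V = V*(-4 + V))
v(l(5, -23))/k(-532) = ((5*(-5 + (-23)²)/(-23))*(-4 + 5*(-5 + (-23)²)/(-23)))/((-8*(-532))) = ((5*(-1/23)*(-5 + 529))*(-4 + 5*(-1/23)*(-5 + 529)))/4256 = ((5*(-1/23)*524)*(-4 + 5*(-1/23)*524))*(1/4256) = -2620*(-4 - 2620/23)/23*(1/4256) = -2620/23*(-2712/23)*(1/4256) = (7105440/529)*(1/4256) = 222045/70357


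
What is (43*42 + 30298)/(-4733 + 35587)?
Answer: 16052/15427 ≈ 1.0405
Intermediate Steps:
(43*42 + 30298)/(-4733 + 35587) = (1806 + 30298)/30854 = 32104*(1/30854) = 16052/15427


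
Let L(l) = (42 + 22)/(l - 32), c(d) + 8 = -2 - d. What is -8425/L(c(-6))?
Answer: 75825/16 ≈ 4739.1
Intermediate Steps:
c(d) = -10 - d (c(d) = -8 + (-2 - d) = -10 - d)
L(l) = 64/(-32 + l)
-8425/L(c(-6)) = -8425/(64/(-32 + (-10 - 1*(-6)))) = -8425/(64/(-32 + (-10 + 6))) = -8425/(64/(-32 - 4)) = -8425/(64/(-36)) = -8425/(64*(-1/36)) = -8425/(-16/9) = -8425*(-9/16) = 75825/16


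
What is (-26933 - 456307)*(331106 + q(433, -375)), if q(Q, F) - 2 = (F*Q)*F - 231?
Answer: -29584678626480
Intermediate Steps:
q(Q, F) = -229 + Q*F**2 (q(Q, F) = 2 + ((F*Q)*F - 231) = 2 + (Q*F**2 - 231) = 2 + (-231 + Q*F**2) = -229 + Q*F**2)
(-26933 - 456307)*(331106 + q(433, -375)) = (-26933 - 456307)*(331106 + (-229 + 433*(-375)**2)) = -483240*(331106 + (-229 + 433*140625)) = -483240*(331106 + (-229 + 60890625)) = -483240*(331106 + 60890396) = -483240*61221502 = -29584678626480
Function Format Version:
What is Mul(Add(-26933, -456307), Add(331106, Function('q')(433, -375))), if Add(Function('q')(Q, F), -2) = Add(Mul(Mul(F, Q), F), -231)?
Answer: -29584678626480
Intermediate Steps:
Function('q')(Q, F) = Add(-229, Mul(Q, Pow(F, 2))) (Function('q')(Q, F) = Add(2, Add(Mul(Mul(F, Q), F), -231)) = Add(2, Add(Mul(Q, Pow(F, 2)), -231)) = Add(2, Add(-231, Mul(Q, Pow(F, 2)))) = Add(-229, Mul(Q, Pow(F, 2))))
Mul(Add(-26933, -456307), Add(331106, Function('q')(433, -375))) = Mul(Add(-26933, -456307), Add(331106, Add(-229, Mul(433, Pow(-375, 2))))) = Mul(-483240, Add(331106, Add(-229, Mul(433, 140625)))) = Mul(-483240, Add(331106, Add(-229, 60890625))) = Mul(-483240, Add(331106, 60890396)) = Mul(-483240, 61221502) = -29584678626480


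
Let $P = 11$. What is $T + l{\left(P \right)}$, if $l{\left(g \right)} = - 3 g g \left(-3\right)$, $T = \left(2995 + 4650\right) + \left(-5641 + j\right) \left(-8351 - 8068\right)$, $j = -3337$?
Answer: $147418516$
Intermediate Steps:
$T = 147417427$ ($T = \left(2995 + 4650\right) + \left(-5641 - 3337\right) \left(-8351 - 8068\right) = 7645 - -147409782 = 7645 + 147409782 = 147417427$)
$l{\left(g \right)} = 9 g^{2}$ ($l{\left(g \right)} = - 3 g^{2} \left(-3\right) = 9 g^{2}$)
$T + l{\left(P \right)} = 147417427 + 9 \cdot 11^{2} = 147417427 + 9 \cdot 121 = 147417427 + 1089 = 147418516$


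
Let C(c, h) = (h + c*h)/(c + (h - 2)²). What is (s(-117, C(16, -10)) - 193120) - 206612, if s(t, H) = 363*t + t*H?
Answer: -7073259/16 ≈ -4.4208e+5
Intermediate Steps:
C(c, h) = (h + c*h)/(c + (-2 + h)²)
s(t, H) = 363*t + H*t
(s(-117, C(16, -10)) - 193120) - 206612 = (-117*(363 - 10*(1 + 16)/(16 + (-2 - 10)²)) - 193120) - 206612 = (-117*(363 - 10*17/(16 + (-12)²)) - 193120) - 206612 = (-117*(363 - 10*17/(16 + 144)) - 193120) - 206612 = (-117*(363 - 10*17/160) - 193120) - 206612 = (-117*(363 - 10*1/160*17) - 193120) - 206612 = (-117*(363 - 17/16) - 193120) - 206612 = (-117*5791/16 - 193120) - 206612 = (-677547/16 - 193120) - 206612 = -3767467/16 - 206612 = -7073259/16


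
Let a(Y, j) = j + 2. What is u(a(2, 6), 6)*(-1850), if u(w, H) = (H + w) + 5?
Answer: -35150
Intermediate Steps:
a(Y, j) = 2 + j
u(w, H) = 5 + H + w
u(a(2, 6), 6)*(-1850) = (5 + 6 + (2 + 6))*(-1850) = (5 + 6 + 8)*(-1850) = 19*(-1850) = -35150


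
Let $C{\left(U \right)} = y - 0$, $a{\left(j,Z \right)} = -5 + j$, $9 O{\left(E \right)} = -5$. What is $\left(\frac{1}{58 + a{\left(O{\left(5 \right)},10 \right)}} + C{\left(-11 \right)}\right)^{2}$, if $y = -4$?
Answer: $\frac{3530641}{222784} \approx 15.848$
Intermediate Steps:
$O{\left(E \right)} = - \frac{5}{9}$ ($O{\left(E \right)} = \frac{1}{9} \left(-5\right) = - \frac{5}{9}$)
$C{\left(U \right)} = -4$ ($C{\left(U \right)} = -4 - 0 = -4 + 0 = -4$)
$\left(\frac{1}{58 + a{\left(O{\left(5 \right)},10 \right)}} + C{\left(-11 \right)}\right)^{2} = \left(\frac{1}{58 - \frac{50}{9}} - 4\right)^{2} = \left(\frac{1}{\frac{472}{9}} - 4\right)^{2} = \left(\frac{9}{472} - 4\right)^{2} = \left(- \frac{1879}{472}\right)^{2} = \frac{3530641}{222784}$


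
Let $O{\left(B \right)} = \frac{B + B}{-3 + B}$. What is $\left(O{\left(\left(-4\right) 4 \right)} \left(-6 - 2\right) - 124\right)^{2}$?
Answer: $\frac{6822544}{361} \approx 18899.0$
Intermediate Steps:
$O{\left(B \right)} = \frac{2 B}{-3 + B}$
$\left(O{\left(\left(-4\right) 4 \right)} \left(-6 - 2\right) - 124\right)^{2} = \left(\frac{2 \left(\left(-4\right) 4\right)}{-3 - 16} \left(-6 - 2\right) - 124\right)^{2} = \left(2 \left(-16\right) \frac{1}{-3 - 16} \left(-8\right) - 124\right)^{2} = \left(2 \left(-16\right) \frac{1}{-19} \left(-8\right) - 124\right)^{2} = \left(2 \left(-16\right) \left(- \frac{1}{19}\right) \left(-8\right) - 124\right)^{2} = \left(\frac{32}{19} \left(-8\right) - 124\right)^{2} = \left(- \frac{256}{19} - 124\right)^{2} = \left(- \frac{2612}{19}\right)^{2} = \frac{6822544}{361}$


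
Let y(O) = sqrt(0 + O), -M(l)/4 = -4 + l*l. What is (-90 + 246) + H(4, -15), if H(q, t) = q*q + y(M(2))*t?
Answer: 172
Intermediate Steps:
M(l) = 16 - 4*l**2 (M(l) = -4*(-4 + l*l) = -4*(-4 + l**2) = 16 - 4*l**2)
y(O) = sqrt(O)
H(q, t) = q**2 (H(q, t) = q*q + sqrt(16 - 4*2**2)*t = q**2 + sqrt(16 - 4*4)*t = q**2 + sqrt(16 - 16)*t = q**2 + sqrt(0)*t = q**2 + 0*t = q**2 + 0 = q**2)
(-90 + 246) + H(4, -15) = (-90 + 246) + 4**2 = 156 + 16 = 172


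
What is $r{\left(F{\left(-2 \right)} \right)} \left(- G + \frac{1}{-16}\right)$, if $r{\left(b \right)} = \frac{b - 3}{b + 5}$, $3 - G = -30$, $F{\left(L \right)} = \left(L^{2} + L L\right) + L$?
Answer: $- \frac{1587}{176} \approx -9.017$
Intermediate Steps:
$F{\left(L \right)} = L + 2 L^{2}$ ($F{\left(L \right)} = \left(L^{2} + L^{2}\right) + L = 2 L^{2} + L = L + 2 L^{2}$)
$G = 33$ ($G = 3 - -30 = 3 + 30 = 33$)
$r{\left(b \right)} = \frac{-3 + b}{5 + b}$
$r{\left(F{\left(-2 \right)} \right)} \left(- G + \frac{1}{-16}\right) = \frac{-3 - 2 \left(1 + 2 \left(-2\right)\right)}{5 - 2 \left(1 + 2 \left(-2\right)\right)} \left(\left(-1\right) 33 + \frac{1}{-16}\right) = \frac{-3 - 2 \left(1 - 4\right)}{5 - 2 \left(1 - 4\right)} \left(-33 - \frac{1}{16}\right) = \frac{-3 - -6}{5 - -6} \left(- \frac{529}{16}\right) = \frac{-3 + 6}{5 + 6} \left(- \frac{529}{16}\right) = \frac{1}{11} \cdot 3 \left(- \frac{529}{16}\right) = \frac{3}{11} \left(- \frac{529}{16}\right) = - \frac{1587}{176}$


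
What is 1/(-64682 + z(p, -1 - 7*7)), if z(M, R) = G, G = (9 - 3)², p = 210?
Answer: -1/64646 ≈ -1.5469e-5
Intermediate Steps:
G = 36 (G = 6² = 36)
z(M, R) = 36
1/(-64682 + z(p, -1 - 7*7)) = 1/(-64682 + 36) = 1/(-64646) = -1/64646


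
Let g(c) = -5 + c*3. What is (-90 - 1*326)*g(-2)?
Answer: 4576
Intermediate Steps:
g(c) = -5 + 3*c
(-90 - 1*326)*g(-2) = (-90 - 1*326)*(-5 + 3*(-2)) = (-90 - 326)*(-5 - 6) = -416*(-11) = 4576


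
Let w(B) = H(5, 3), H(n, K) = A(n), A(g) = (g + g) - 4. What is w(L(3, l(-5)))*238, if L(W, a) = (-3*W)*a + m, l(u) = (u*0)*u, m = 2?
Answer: 1428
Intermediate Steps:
l(u) = 0 (l(u) = 0*u = 0)
A(g) = -4 + 2*g (A(g) = 2*g - 4 = -4 + 2*g)
H(n, K) = -4 + 2*n
L(W, a) = 2 - 3*W*a (L(W, a) = (-3*W)*a + 2 = -3*W*a + 2 = 2 - 3*W*a)
w(B) = 6 (w(B) = -4 + 2*5 = -4 + 10 = 6)
w(L(3, l(-5)))*238 = 6*238 = 1428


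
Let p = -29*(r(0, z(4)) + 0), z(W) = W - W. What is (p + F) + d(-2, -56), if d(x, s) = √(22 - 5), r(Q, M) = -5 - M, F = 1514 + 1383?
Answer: 3042 + √17 ≈ 3046.1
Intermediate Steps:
F = 2897
z(W) = 0
d(x, s) = √17
p = 145 (p = -29*((-5 - 1*0) + 0) = -29*((-5 + 0) + 0) = -29*(-5 + 0) = -29*(-5) = 145)
(p + F) + d(-2, -56) = (145 + 2897) + √17 = 3042 + √17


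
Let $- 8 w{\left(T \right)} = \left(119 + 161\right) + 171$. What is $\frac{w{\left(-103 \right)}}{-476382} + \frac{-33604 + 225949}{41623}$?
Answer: $\frac{733056338293}{158627583888} \approx 4.6212$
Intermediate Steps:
$w{\left(T \right)} = - \frac{451}{8}$ ($w{\left(T \right)} = - \frac{\left(119 + 161\right) + 171}{8} = - \frac{280 + 171}{8} = \left(- \frac{1}{8}\right) 451 = - \frac{451}{8}$)
$\frac{w{\left(-103 \right)}}{-476382} + \frac{-33604 + 225949}{41623} = - \frac{451}{8 \left(-476382\right)} + \frac{-33604 + 225949}{41623} = \left(- \frac{451}{8}\right) \left(- \frac{1}{476382}\right) + 192345 \cdot \frac{1}{41623} = \frac{451}{3811056} + \frac{192345}{41623} = \frac{733056338293}{158627583888}$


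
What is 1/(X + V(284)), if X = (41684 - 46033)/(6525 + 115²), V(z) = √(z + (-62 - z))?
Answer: -85892750/24202788801 - 390062500*I*√62/24202788801 ≈ -0.0035489 - 0.1269*I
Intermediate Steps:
V(z) = I*√62 (V(z) = √(-62) = I*√62)
X = -4349/19750 (X = -4349/(6525 + 13225) = -4349/19750 ≈ -0.22020)
1/(X + V(284)) = 1/(-4349/19750 + I*√62)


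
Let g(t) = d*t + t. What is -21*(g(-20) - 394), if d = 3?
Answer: 9954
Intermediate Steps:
g(t) = 4*t (g(t) = 3*t + t = 4*t)
-21*(g(-20) - 394) = -21*(4*(-20) - 394) = -21*(-80 - 394) = -21*(-474) = 9954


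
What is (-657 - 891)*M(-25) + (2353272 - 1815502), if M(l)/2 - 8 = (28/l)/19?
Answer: 243762638/475 ≈ 5.1318e+5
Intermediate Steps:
M(l) = 16 + 56/(19*l) (M(l) = 16 + 2*((28/l)/19) = 16 + 2*((28/l)*(1/19)) = 16 + 2*(28/(19*l)) = 16 + 56/(19*l))
(-657 - 891)*M(-25) + (2353272 - 1815502) = (-657 - 891)*(16 + (56/19)/(-25)) + (2353272 - 1815502) = -1548*(16 + (56/19)*(-1/25)) + 537770 = -1548*(16 - 56/475) + 537770 = -1548*7544/475 + 537770 = -11678112/475 + 537770 = 243762638/475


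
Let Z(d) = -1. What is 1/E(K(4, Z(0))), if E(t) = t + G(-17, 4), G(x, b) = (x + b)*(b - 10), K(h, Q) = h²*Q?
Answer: 1/62 ≈ 0.016129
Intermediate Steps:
K(h, Q) = Q*h²
G(x, b) = (-10 + b)*(b + x) (G(x, b) = (b + x)*(-10 + b) = (-10 + b)*(b + x))
E(t) = 78 + t (E(t) = t + (4² - 10*4 - 10*(-17) + 4*(-17)) = t + (16 - 40 + 170 - 68) = t + 78 = 78 + t)
1/E(K(4, Z(0))) = 1/(78 - 1*4²) = 1/(78 - 1*16) = 1/(78 - 16) = 1/62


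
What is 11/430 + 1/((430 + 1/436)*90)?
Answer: 18579367/725551470 ≈ 0.025607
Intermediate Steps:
11/430 + 1/((430 + 1/436)*90) = 11*(1/430) + (1/90)/(430 + 1/436) = 11/430 + (1/90)/(187481/436) = 11/430 + (436/187481)*(1/90) = 11/430 + 218/8436645 = 18579367/725551470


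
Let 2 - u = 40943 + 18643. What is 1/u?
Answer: -1/59584 ≈ -1.6783e-5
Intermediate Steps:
u = -59584 (u = 2 - (40943 + 18643) = 2 - 1*59586 = 2 - 59586 = -59584)
1/u = 1/(-59584) = -1/59584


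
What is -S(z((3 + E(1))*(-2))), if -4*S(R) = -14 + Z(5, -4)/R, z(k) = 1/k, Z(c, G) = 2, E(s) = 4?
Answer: -21/2 ≈ -10.500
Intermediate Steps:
S(R) = 7/2 - 1/(2*R) (S(R) = -(-14 + 2/R)/4 = 7/2 - 1/(2*R))
-S(z((3 + E(1))*(-2))) = -(-1 + 7/(((3 + 4)*(-2))))/(2*(1/((3 + 4)*(-2)))) = -(-1 + 7/((7*(-2))))/(2*(1/(7*(-2)))) = -(-1 + 7/(-14))/(2*(1/(-14))) = -(-1 + 7*(-1/14))/(2*(-1/14)) = -(-14)*(-1 - ½)/2 = -(-14)*(-3)/(2*2) = -1*21/2 = -21/2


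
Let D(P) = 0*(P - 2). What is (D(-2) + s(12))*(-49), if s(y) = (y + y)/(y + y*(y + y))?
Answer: -98/25 ≈ -3.9200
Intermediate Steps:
D(P) = 0 (D(P) = 0*(-2 + P) = 0)
s(y) = 2*y/(y + 2*y**2) (s(y) = (2*y)/(y + y*(2*y)) = (2*y)/(y + 2*y**2) = 2*y/(y + 2*y**2))
(D(-2) + s(12))*(-49) = (0 + 2/(1 + 2*12))*(-49) = (0 + 2/(1 + 24))*(-49) = (0 + 2/25)*(-49) = (2/25)*(-49) = -98/25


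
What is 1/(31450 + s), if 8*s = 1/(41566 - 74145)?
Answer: 260632/8196876399 ≈ 3.1797e-5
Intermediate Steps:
s = -1/260632 (s = 1/(8*(41566 - 74145)) = (⅛)/(-32579) = (⅛)*(-1/32579) = -1/260632 ≈ -3.8368e-6)
1/(31450 + s) = 1/(31450 - 1/260632) = 1/(8196876399/260632) = 260632/8196876399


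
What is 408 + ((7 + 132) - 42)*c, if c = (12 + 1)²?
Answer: 16801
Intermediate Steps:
c = 169 (c = 13² = 169)
408 + ((7 + 132) - 42)*c = 408 + ((7 + 132) - 42)*169 = 408 + (139 - 42)*169 = 408 + 97*169 = 408 + 16393 = 16801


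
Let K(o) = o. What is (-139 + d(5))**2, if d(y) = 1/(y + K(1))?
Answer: 693889/36 ≈ 19275.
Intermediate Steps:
d(y) = 1/(1 + y) (d(y) = 1/(y + 1) = 1/(1 + y))
(-139 + d(5))**2 = (-139 + 1/(1 + 5))**2 = (-139 + 1/6)**2 = (-833/6)**2 = 693889/36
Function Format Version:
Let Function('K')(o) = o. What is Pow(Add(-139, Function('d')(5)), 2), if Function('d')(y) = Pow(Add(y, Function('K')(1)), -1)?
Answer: Rational(693889, 36) ≈ 19275.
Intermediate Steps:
Function('d')(y) = Pow(Add(1, y), -1) (Function('d')(y) = Pow(Add(y, 1), -1) = Pow(Add(1, y), -1))
Pow(Add(-139, Function('d')(5)), 2) = Pow(Add(-139, Pow(Add(1, 5), -1)), 2) = Pow(Add(-139, Pow(6, -1)), 2) = Pow(Add(-139, Rational(1, 6)), 2) = Pow(Rational(-833, 6), 2) = Rational(693889, 36)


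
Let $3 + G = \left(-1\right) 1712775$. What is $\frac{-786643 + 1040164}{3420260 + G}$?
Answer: $\frac{253521}{1707482} \approx 0.14848$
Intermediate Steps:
$G = -1712778$ ($G = -3 - 1712775 = -1712778$)
$\frac{-786643 + 1040164}{3420260 + G} = \frac{-786643 + 1040164}{3420260 - 1712778} = \frac{253521}{1707482}$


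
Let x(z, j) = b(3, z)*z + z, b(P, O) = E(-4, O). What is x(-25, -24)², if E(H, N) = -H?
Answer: 15625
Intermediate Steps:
b(P, O) = 4 (b(P, O) = -1*(-4) = 4)
x(z, j) = 5*z (x(z, j) = 4*z + z = 5*z)
x(-25, -24)² = (5*(-25))² = (-125)² = 15625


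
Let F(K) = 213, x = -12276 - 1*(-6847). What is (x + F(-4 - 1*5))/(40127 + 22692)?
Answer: -5216/62819 ≈ -0.083032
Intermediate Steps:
x = -5429 (x = -12276 + 6847 = -5429)
(x + F(-4 - 1*5))/(40127 + 22692) = (-5429 + 213)/(40127 + 22692) = -5216/62819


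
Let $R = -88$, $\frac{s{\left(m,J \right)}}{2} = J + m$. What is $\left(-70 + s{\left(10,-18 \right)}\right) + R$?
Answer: $-174$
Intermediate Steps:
$s{\left(m,J \right)} = 2 J + 2 m$ ($s{\left(m,J \right)} = 2 \left(J + m\right) = 2 J + 2 m$)
$\left(-70 + s{\left(10,-18 \right)}\right) + R = \left(-70 + \left(2 \left(-18\right) + 2 \cdot 10\right)\right) - 88 = \left(-70 + \left(-36 + 20\right)\right) - 88 = \left(-70 - 16\right) - 88 = -86 - 88 = -174$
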